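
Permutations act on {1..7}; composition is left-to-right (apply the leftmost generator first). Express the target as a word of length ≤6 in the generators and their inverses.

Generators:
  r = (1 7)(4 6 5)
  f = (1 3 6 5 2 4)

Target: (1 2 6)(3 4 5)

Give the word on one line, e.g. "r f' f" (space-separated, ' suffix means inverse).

  after f: (1 3 6 5 2 4)
  after f: (1 6 2)(3 5 4)
  after f: (1 5)(2 3)(4 6)
  after f: (1 2 6)(3 4 5)

f f f f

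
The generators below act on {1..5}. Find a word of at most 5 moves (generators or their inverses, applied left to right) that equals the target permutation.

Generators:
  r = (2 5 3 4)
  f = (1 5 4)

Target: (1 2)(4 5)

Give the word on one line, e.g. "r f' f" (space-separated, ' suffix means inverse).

r f' r

  after r: (2 5 3 4)
  after f': (1 4 2)(3 5)
  after r: (1 2)(4 5)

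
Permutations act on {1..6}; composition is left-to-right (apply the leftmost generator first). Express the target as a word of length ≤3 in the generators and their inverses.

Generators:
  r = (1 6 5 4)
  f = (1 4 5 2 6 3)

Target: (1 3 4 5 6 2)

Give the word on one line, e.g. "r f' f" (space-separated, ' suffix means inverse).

f' r' r'

  after f': (1 3 6 2 5 4)
  after r': (1 3)(2 6)
  after r': (1 3 4 5 6 2)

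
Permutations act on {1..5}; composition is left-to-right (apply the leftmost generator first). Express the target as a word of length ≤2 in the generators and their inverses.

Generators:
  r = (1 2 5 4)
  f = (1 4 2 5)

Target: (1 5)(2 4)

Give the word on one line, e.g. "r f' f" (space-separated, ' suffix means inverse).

r r

  after r: (1 2 5 4)
  after r: (1 5)(2 4)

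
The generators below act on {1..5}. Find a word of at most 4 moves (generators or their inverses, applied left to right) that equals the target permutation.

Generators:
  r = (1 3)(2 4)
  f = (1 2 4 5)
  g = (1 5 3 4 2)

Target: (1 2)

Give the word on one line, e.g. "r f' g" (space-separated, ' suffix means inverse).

  after r': (1 3)(2 4)
  after f: (1 3 2 5)
  after g: (1 4 2 3)
  after r: (1 2)

r' f g r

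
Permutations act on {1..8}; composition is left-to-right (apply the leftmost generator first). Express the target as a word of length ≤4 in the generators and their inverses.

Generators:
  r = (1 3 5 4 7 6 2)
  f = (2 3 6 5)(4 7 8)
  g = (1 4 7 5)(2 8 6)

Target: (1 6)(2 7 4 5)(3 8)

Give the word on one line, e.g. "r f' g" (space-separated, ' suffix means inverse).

  after g': (1 5 7 4)(2 6 8)
  after f: (1 2 5 8 3 6 4)
  after g': (1 6)(2 7 4 5)(3 8)

g' f g'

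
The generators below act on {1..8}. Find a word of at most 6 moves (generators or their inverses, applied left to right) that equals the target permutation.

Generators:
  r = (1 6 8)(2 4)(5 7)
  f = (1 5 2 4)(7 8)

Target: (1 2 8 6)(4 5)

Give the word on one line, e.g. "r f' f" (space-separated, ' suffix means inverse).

f' f' r r

  after f': (1 4 2 5)(7 8)
  after f': (1 2)(4 5)
  after r: (1 4 7 5 2 6 8)
  after r: (1 2 8 6)(4 5)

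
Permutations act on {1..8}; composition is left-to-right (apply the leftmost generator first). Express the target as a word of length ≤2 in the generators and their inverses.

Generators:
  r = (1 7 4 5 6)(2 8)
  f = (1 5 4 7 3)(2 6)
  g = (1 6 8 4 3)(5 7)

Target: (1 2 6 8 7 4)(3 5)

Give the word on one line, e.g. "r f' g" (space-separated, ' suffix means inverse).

g f

  after g: (1 6 8 4 3)(5 7)
  after f: (1 2 6 8 7 4)(3 5)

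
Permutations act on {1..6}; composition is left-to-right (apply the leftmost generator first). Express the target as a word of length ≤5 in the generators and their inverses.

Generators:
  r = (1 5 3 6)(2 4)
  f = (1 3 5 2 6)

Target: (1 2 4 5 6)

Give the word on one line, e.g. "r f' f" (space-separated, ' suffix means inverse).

  after r: (1 5 3 6)(2 4)
  after f: (1 2 4 6 3)
  after r: (1 4)(3 5)
  after r: (1 2 4 5 6)

r f r r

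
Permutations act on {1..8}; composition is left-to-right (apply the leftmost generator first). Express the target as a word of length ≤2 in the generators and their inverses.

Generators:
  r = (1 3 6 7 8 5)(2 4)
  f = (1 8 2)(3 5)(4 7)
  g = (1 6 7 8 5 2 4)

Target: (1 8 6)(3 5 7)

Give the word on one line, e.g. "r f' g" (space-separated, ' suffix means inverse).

  after r': (1 5 8 7 6 3)(2 4)
  after r': (1 8 6)(3 5 7)

r' r'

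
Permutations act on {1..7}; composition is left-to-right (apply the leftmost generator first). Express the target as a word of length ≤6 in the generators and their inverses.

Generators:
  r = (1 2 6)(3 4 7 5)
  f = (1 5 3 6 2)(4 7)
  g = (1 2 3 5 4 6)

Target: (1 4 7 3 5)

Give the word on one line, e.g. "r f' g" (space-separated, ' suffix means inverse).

r' r' g r

  after r': (1 6 2)(3 5 7 4)
  after r': (1 2 6)(3 7)(4 5)
  after g: (1 3 7 5 6 2)
  after r: (1 4 7 3 5)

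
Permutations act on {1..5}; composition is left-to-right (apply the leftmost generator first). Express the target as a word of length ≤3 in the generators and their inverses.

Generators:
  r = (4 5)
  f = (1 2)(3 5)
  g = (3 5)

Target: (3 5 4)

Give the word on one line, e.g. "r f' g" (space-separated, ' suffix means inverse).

  after r: (4 5)
  after g': (3 5 4)

r g'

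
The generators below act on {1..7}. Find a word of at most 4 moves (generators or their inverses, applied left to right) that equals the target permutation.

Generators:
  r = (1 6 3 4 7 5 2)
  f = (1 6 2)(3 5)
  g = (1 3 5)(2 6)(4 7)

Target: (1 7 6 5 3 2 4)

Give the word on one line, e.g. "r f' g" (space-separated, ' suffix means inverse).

r' r' r'

  after r': (1 2 5 7 4 3 6)
  after r': (1 5 4 6 2 7 3)
  after r': (1 7 6 5 3 2 4)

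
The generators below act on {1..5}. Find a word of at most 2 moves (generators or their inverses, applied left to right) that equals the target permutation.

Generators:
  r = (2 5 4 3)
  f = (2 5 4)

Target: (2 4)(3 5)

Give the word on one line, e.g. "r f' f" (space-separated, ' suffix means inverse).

  after r': (2 3 4 5)
  after r': (2 4)(3 5)

r' r'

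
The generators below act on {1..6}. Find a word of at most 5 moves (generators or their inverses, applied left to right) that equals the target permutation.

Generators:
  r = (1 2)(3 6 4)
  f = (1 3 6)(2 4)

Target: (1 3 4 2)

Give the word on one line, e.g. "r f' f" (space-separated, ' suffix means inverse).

r' f' r f r'

  after r': (1 2)(3 4 6)
  after f': (1 4 3 2 6)
  after r: (1 3)(2 4 6)
  after f: (1 6 4)
  after r': (1 3 4 2)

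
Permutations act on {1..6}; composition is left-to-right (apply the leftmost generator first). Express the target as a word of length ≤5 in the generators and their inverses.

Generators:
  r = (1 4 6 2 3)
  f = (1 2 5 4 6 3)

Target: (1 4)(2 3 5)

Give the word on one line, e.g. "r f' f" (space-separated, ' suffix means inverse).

  after r: (1 4 6 2 3)
  after r: (1 6 3 4 2)
  after f': (1 4)(2 3 5)

r r f'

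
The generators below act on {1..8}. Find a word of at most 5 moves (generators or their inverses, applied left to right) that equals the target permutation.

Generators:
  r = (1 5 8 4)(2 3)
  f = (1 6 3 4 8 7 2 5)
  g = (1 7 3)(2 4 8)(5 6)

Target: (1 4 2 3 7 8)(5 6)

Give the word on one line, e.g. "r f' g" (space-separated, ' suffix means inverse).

f g g f' r'

  after f: (1 6 3 4 8 7 2 5)
  after g: (1 5 7 4 2 6)(3 8)
  after g: (1 6 7 8)(2 5 3)
  after f': (3 7 4)(5 6 8)
  after r': (1 4 2 3 7 8)(5 6)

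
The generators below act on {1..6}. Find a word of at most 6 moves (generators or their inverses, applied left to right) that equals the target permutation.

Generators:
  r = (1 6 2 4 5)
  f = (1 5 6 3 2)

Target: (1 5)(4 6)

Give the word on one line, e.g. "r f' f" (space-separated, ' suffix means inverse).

  after r': (1 5 4 2 6)
  after f': (2 5 4 3 6)
  after r: (1 6 4 3 2)
  after f': (1 5)(4 6)

r' f' r f'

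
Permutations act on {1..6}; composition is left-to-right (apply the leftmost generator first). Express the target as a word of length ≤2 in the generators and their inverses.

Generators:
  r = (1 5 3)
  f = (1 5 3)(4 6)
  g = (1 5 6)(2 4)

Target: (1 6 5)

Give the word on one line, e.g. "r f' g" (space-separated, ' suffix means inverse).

  after g: (1 5 6)(2 4)
  after g: (1 6 5)

g g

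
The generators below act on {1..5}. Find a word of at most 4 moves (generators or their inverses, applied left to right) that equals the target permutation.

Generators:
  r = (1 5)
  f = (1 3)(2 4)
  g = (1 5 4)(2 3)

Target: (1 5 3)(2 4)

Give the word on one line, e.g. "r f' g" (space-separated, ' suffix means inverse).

r' f'

  after r': (1 5)
  after f': (1 5 3)(2 4)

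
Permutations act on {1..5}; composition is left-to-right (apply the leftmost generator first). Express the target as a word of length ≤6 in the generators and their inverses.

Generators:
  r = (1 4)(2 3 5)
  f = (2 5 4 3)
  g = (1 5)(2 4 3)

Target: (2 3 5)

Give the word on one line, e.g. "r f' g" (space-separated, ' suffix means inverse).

  after f: (2 5 4 3)
  after f: (2 4)(3 5)
  after g': (1 5 4 3)
  after g': (2 3 5)

f f g' g'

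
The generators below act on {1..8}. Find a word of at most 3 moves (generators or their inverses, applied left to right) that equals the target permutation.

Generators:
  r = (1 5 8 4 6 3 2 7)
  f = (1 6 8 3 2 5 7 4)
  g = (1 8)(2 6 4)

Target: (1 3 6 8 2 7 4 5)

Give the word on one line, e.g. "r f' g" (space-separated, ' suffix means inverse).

f' r r

  after f': (1 4 7 5 2 3 8 6)
  after r: (1 6 5 7 8 3 4)
  after r: (1 3 6 8 2 7 4 5)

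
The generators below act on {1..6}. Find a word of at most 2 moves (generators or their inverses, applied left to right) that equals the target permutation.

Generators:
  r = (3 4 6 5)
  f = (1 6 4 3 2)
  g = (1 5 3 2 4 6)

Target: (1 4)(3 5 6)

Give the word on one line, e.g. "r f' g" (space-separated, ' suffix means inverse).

  after g': (1 6 4 2 3 5)
  after f: (1 4)(3 5 6)

g' f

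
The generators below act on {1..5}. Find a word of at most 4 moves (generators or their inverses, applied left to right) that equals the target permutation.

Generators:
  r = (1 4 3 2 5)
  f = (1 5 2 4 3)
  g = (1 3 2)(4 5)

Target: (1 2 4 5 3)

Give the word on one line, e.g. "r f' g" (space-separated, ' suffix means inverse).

  after r': (1 5 2 3 4)
  after r': (1 2 4 5 3)

r' r'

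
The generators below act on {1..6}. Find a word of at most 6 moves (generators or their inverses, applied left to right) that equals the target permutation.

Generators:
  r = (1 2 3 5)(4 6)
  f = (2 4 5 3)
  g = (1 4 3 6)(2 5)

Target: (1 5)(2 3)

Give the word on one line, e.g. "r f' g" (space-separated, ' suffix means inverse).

  after g': (1 6 3 4)(2 5)
  after f': (1 6 5 3 2 4)
  after r: (1 4 2 6)
  after f': (1 2 6)(3 5 4)
  after g': (1 5)(2 3)

g' f' r f' g'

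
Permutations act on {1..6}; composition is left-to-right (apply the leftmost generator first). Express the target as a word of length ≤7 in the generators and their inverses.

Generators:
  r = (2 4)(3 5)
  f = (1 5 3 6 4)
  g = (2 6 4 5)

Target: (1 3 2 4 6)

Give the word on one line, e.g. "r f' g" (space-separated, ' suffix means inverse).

  after f': (1 4 6 3 5)
  after f': (1 6 5 4 3)
  after f': (1 3 4 5 6)
  after g: (1 3 5 4 2 6)
  after g: (1 3 2 4 6)

f' f' f' g g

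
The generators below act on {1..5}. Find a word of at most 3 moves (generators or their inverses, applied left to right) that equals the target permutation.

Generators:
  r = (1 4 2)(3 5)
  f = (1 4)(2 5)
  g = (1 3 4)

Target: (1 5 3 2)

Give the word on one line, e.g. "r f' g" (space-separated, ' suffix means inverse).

r' f'

  after r': (1 2 4)(3 5)
  after f': (1 5 3 2)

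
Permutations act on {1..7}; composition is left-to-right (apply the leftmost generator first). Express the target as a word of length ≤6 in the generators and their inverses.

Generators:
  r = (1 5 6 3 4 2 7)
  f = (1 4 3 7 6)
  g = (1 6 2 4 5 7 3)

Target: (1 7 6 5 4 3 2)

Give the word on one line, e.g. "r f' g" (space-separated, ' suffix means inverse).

  after g': (1 3 7 5 4 2 6)
  after f: (1 7 5 3 6 4 2)
  after g: (1 3 2 6 5)
  after f: (1 7 6 5 4 3 2)

g' f g f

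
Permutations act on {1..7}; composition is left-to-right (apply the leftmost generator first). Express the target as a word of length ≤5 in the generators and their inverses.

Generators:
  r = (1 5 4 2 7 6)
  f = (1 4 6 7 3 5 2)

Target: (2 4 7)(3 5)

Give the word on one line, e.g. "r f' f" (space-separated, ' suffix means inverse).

  after r': (1 6 7 2 4 5)
  after r': (1 7 4)(2 5 6)
  after r': (1 2)(4 6)(5 7)
  after f: (2 4 7)(3 5)

r' r' r' f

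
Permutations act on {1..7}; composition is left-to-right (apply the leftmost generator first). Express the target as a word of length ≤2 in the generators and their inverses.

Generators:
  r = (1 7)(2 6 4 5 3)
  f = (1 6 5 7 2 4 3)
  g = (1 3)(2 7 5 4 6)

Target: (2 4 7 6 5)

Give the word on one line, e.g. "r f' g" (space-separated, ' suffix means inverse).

  after g': (1 3)(2 6 4 5 7)
  after g': (2 4 7 6 5)

g' g'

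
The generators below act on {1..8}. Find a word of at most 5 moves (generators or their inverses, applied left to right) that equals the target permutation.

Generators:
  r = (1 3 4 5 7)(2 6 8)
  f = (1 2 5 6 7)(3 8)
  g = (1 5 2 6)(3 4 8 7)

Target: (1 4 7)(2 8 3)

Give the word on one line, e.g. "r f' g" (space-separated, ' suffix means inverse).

f r' f' g

  after f: (1 2 5 6 7)(3 8)
  after r': (1 8)(2 4 3 6 5)
  after f': (1 3 5)(2 4 8 7 6)
  after g: (1 4 7)(2 8 3)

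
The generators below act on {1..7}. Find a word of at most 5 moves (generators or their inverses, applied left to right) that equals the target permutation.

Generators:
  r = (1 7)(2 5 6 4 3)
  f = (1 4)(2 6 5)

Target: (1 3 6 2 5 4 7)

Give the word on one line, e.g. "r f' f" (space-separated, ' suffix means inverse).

f' r f' f'

  after f': (1 4)(2 5 6)
  after r: (1 3 2 6 5 4 7)
  after f': (1 3 5)(4 7)
  after f': (1 3 6 2 5 4 7)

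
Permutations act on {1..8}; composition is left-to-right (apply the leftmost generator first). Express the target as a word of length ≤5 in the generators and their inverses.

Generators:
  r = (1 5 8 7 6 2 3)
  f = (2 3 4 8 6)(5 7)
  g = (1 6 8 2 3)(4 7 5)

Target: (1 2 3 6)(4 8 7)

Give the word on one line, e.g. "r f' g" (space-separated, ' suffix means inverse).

  after f': (2 6 8 4 3)(5 7)
  after g': (1 3 8 5 4 2)
  after g': (1 2 3 6)(4 8 7)

f' g' g'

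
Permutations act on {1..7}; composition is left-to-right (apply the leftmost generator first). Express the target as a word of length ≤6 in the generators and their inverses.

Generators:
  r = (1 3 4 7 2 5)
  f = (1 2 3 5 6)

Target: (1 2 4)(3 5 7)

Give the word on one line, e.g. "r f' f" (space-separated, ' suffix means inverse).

  after r: (1 3 4 7 2 5)
  after r: (1 4 2)(3 7 5)
  after r: (1 7)(2 3)(4 5)
  after r: (1 2 4)(3 5 7)

r r r r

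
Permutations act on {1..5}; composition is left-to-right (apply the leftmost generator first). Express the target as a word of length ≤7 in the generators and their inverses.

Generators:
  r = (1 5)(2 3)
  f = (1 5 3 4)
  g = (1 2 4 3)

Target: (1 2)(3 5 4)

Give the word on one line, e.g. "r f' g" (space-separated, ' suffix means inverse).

g' r' g' g' r'

  after g': (1 3 4 2)
  after r': (1 2 5)(3 4)
  after g': (2 5 3)
  after g': (1 3)(2 5 4)
  after r': (1 2)(3 5 4)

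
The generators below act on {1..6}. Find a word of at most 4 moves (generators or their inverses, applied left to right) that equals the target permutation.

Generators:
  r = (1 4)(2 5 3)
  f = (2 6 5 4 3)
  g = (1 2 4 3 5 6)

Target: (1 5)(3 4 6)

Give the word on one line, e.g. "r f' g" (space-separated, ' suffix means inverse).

  after f: (2 6 5 4 3)
  after r': (1 4 5)(2 6)
  after f': (1 5)(3 4 6)

f r' f'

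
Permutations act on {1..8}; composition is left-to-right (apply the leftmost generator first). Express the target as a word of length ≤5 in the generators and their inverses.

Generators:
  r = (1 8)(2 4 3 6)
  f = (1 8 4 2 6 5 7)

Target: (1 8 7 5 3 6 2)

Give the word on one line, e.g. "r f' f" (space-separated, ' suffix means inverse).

r f' r'

  after r: (1 8)(2 4 3 6)
  after f': (2 8 7 5 6 4 3)
  after r': (1 8 7 5 3 6 2)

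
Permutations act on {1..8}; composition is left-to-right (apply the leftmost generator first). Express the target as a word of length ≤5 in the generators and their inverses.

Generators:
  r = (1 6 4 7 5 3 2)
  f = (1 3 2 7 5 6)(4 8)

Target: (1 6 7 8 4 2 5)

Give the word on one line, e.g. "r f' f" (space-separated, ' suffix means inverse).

r' f f f

  after r': (1 2 3 5 7 4 6)
  after f: (1 7 8 4)(3 6)
  after f: (1 5 6 2 7 4 3)
  after f: (1 6 7 8 4 2 5)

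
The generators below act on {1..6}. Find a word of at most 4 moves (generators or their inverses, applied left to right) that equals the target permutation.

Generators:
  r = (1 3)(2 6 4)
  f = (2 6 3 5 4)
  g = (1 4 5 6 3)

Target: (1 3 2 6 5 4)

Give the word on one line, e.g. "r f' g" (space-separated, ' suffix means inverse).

r' f g f

  after r': (1 3)(2 4 6)
  after f: (1 5 4 3)
  after g: (1 6 3 4)
  after f: (1 3 2 6 5 4)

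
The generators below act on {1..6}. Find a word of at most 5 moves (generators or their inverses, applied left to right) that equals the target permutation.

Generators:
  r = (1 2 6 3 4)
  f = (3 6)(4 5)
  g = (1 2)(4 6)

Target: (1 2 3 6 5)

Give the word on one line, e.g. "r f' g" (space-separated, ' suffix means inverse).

  after f': (3 6)(4 5)
  after r: (1 2 6 4 5)
  after f': (1 2 3 6 5)

f' r f'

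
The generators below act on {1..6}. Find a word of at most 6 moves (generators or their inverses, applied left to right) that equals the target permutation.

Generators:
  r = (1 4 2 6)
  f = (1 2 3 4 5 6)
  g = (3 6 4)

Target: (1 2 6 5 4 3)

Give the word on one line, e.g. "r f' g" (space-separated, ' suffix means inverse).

  after r': (1 6 2 4)
  after f: (2 5 6 3 4)
  after g': (2 5 3 6 4)
  after f: (1 2 6 5 4 3)

r' f g' f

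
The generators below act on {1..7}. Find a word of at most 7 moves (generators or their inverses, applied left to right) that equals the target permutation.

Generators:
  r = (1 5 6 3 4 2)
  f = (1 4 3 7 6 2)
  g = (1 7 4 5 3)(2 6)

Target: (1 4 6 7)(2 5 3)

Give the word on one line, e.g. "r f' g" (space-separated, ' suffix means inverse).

  after g': (1 3 5 4 7)(2 6)
  after f': (1 4 3 5)(2 7)
  after f': (2 3 5)(6 7)
  after r': (1 2 6 7 5 4 3)
  after r': (1 4 6 7)(2 5 3)

g' f' f' r' r'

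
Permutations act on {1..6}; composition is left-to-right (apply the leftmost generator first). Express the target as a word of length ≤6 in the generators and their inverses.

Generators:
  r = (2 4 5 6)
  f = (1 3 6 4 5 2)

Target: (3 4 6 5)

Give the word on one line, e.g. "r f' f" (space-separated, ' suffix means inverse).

  after f': (1 2 5 4 6 3)
  after r: (1 4 2 6 3)
  after f: (1 5 2 4)
  after f: (1 2 5)(3 6 4)
  after f: (3 4 6 5)

f' r f f f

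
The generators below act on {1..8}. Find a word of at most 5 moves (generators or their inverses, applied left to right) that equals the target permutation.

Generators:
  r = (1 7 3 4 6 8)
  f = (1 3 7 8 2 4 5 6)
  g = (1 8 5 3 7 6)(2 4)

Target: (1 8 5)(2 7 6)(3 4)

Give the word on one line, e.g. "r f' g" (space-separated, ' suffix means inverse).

r g' r' f

  after r: (1 7 3 4 6 8)
  after g': (1 3 2 4 7 5 8 6)
  after r': (1 7 5 6 8 4)(2 3)
  after f: (1 8 5)(2 7 6)(3 4)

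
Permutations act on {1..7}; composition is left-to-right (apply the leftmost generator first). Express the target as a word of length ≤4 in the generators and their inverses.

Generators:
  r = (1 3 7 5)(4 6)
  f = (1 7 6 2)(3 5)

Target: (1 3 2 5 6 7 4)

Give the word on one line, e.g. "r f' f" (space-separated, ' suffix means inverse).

  after f: (1 7 6 2)(3 5)
  after r': (1 3 7 4 6 2 5)
  after f': (1 5 2 3)(4 7)
  after f': (1 3 2 5 6 7 4)

f r' f' f'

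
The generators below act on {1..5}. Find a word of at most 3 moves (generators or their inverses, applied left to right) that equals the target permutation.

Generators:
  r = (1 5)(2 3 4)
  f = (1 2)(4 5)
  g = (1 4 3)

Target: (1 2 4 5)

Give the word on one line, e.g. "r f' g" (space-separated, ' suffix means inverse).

g g r'

  after g: (1 4 3)
  after g: (1 3 4)
  after r': (1 2 4 5)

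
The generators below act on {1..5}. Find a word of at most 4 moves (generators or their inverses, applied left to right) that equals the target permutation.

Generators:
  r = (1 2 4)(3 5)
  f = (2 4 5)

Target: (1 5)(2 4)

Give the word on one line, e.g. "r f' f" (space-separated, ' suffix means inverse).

  after f': (2 5 4)
  after r': (1 4)(2 3 5)
  after r': (1 2 5)
  after f': (1 5)(2 4)

f' r' r' f'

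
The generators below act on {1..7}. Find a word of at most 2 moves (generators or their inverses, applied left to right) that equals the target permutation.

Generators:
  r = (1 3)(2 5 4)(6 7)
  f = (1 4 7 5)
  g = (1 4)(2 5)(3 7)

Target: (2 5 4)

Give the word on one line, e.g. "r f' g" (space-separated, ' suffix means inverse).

  after r': (1 3)(2 4 5)(6 7)
  after r': (2 5 4)

r' r'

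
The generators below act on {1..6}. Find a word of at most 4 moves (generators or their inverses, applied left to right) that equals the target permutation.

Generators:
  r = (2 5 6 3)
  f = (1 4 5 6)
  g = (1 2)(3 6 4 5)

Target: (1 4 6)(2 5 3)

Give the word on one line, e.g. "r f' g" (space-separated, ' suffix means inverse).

  after f: (1 4 5 6)
  after r: (1 4 6)(2 5 3)

f r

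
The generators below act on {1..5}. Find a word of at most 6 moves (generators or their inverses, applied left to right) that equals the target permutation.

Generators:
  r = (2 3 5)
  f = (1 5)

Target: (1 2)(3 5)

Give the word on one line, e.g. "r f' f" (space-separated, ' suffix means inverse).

f r' f' r r

  after f: (1 5)
  after r': (1 3 2 5)
  after f': (1 3 2)
  after r: (1 5 2)
  after r: (1 2)(3 5)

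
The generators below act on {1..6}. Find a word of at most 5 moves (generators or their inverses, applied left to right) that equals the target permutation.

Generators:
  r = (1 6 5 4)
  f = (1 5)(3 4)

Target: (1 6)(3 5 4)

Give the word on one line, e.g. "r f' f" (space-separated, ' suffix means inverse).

  after f': (1 5)(3 4)
  after r': (1 6)(3 5 4)
  after f: (1 6 5 3)
  after f: (1 6)(3 5 4)

f' r' f f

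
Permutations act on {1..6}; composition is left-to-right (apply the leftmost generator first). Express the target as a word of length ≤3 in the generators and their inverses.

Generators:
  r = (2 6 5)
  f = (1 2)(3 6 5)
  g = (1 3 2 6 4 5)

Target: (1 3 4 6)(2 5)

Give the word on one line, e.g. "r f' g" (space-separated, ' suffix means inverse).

  after f': (1 2)(3 5 6)
  after g': (1 3 4 6)(2 5)

f' g'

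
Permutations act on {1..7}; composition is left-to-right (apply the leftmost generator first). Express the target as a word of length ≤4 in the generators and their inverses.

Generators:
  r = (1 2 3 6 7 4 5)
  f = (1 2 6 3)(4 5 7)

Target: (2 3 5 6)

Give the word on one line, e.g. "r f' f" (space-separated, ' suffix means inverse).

f r'

  after f: (1 2 6 3)(4 5 7)
  after r': (2 3 5 6)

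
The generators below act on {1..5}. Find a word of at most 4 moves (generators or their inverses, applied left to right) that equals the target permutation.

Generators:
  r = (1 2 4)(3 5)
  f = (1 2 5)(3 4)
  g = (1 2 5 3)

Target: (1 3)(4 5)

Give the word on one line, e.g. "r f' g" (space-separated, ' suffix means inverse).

  after f': (1 5 2)(3 4)
  after r: (1 3)(4 5)

f' r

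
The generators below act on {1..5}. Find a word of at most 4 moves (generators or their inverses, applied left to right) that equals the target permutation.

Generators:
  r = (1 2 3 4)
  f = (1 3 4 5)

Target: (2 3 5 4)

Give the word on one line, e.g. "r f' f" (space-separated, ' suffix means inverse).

r f r'

  after r: (1 2 3 4)
  after f: (1 2 4 3 5)
  after r': (2 3 5 4)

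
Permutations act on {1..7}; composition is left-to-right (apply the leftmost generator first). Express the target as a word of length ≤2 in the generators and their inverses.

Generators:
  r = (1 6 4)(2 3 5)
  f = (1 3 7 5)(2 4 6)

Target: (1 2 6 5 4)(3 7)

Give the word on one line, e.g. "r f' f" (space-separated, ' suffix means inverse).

  after f: (1 3 7 5)(2 4 6)
  after r': (1 2 6 5 4)(3 7)

f r'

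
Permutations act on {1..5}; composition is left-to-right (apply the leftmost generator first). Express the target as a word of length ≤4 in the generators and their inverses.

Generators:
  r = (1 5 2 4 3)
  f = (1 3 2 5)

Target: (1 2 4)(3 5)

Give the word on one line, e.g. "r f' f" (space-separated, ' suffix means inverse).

r f f f

  after r: (1 5 2 4 3)
  after f: (2 4)
  after f: (1 3 2 4 5)
  after f: (1 2 4)(3 5)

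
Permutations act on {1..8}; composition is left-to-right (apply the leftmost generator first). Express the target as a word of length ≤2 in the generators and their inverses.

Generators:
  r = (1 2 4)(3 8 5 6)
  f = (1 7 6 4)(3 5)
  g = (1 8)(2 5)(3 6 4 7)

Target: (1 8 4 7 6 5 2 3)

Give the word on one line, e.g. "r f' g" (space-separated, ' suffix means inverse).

g' f'

  after g': (1 8)(2 5)(3 7 4 6)
  after f': (1 8 4 7 6 5 2 3)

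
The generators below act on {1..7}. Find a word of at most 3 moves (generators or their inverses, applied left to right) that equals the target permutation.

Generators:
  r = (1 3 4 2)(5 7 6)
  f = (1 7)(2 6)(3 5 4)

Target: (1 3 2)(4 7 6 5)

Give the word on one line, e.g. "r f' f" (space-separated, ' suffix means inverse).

  after f: (1 7)(2 6)(3 5 4)
  after f: (3 4 5)
  after r: (1 3 2)(4 7 6 5)

f f r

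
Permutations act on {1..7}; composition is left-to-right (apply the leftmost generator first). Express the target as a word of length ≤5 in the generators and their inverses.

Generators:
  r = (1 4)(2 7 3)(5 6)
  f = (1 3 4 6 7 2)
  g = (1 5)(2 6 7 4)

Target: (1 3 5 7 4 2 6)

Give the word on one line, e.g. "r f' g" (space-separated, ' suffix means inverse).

  after f: (1 3 4 6 7 2)
  after r: (1 2 4 5 6 3)
  after g': (1 4)(2 7 6 3 5)
  after f': (1 3 5 7 4 2 6)

f r g' f'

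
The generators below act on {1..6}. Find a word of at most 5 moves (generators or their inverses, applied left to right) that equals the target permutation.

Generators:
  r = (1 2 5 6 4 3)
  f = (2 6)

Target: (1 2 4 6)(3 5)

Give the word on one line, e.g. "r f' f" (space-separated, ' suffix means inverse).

r' r' r' f'

  after r': (1 3 4 6 5 2)
  after r': (1 4 5)(2 3 6)
  after r': (1 6)(2 4)(3 5)
  after f': (1 2 4 6)(3 5)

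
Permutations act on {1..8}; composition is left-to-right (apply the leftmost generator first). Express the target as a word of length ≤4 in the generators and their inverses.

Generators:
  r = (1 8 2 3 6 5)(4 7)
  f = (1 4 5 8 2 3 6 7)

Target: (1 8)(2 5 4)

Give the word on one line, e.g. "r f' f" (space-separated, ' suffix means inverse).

  after f': (1 7 6 3 2 8 5 4)
  after r': (1 4 5 7 3 8 6 2)
  after f: (1 5)(2 4 8 7 6 3)
  after f: (1 8)(2 5 4)

f' r' f f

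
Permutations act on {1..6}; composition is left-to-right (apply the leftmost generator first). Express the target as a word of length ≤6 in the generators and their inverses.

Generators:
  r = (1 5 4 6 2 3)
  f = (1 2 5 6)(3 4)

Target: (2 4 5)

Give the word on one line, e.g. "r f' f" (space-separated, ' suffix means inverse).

  after f: (1 2 5 6)(3 4)
  after f: (1 5)(2 6)
  after r: (1 4 6 3)
  after f: (1 3 2 5 6 4)
  after r: (2 4 5)

f f r f r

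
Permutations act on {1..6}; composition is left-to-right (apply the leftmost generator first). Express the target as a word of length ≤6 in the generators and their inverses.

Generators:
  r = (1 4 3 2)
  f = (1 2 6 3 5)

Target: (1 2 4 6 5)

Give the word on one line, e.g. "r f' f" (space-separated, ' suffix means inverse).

  after r': (1 2 3 4)
  after f: (1 6 3 4 2 5)
  after f: (1 3 4 6 5 2)
  after r: (1 2 4 6 5)

r' f f r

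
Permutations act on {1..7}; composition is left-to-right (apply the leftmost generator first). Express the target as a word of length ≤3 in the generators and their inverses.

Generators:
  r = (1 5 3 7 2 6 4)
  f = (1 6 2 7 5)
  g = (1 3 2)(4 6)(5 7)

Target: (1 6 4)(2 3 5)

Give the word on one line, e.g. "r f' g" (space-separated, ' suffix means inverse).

  after g': (1 2 3)(4 6)(5 7)
  after f': (1 6 4)(2 3 5)

g' f'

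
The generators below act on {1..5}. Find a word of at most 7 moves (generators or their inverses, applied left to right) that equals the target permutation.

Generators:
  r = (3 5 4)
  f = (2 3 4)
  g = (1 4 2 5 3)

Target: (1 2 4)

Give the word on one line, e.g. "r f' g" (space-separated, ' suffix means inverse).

  after f': (2 4 3)
  after g': (1 3 4 5 2)
  after r: (1 5 2)
  after r: (1 4 3 5 2)
  after g: (1 2 4)

f' g' r r g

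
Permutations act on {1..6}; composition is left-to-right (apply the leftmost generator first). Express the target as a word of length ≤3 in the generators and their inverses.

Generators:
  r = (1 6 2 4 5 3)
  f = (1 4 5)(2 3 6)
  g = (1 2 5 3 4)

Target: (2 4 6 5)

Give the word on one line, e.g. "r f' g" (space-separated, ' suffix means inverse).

f r f

  after f: (1 4 5)(2 3 6)
  after r: (1 5 6 4 3 2)
  after f: (2 4 6 5)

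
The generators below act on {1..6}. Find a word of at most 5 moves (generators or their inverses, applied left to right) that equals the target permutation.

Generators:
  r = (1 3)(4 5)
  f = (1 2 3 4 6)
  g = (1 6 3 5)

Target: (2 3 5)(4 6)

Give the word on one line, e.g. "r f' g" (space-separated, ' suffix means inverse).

f g r' f'

  after f: (1 2 3 4 6)
  after g: (1 2 5)(3 4)
  after r': (1 2 4)(3 5)
  after f': (2 3 5)(4 6)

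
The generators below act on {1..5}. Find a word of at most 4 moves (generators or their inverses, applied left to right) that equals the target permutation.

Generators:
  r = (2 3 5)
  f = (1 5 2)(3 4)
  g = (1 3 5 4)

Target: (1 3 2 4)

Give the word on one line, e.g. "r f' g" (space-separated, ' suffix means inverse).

  after r': (2 5 3)
  after g: (1 3 2 4)

r' g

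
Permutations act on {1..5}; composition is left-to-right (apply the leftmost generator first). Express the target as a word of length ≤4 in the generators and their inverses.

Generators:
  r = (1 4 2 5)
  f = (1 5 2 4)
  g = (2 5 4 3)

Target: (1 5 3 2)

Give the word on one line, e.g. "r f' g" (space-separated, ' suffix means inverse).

r f' g

  after r: (1 4 2 5)
  after f': (1 2)(4 5)
  after g: (1 5 3 2)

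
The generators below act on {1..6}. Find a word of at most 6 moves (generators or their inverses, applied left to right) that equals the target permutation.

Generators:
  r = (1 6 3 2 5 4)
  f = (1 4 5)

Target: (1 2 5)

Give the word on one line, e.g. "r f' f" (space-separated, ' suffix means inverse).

  after f: (1 4 5)
  after r: (2 5 6 3)
  after f': (1 5 6 3 2 4)
  after r': (1 2 5)

f r f' r'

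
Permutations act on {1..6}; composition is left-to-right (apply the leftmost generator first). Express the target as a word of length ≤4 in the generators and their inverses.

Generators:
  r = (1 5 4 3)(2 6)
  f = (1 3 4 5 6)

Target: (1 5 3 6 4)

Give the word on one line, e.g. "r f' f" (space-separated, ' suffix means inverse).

f' f'

  after f': (1 6 5 4 3)
  after f': (1 5 3 6 4)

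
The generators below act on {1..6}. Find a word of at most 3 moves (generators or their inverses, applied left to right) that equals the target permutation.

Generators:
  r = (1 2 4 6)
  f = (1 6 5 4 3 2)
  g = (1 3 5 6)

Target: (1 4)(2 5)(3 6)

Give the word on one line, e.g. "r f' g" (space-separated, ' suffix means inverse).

f' g r

  after f': (1 2 3 4 5 6)
  after g: (1 2 5)(3 4 6)
  after r: (1 4)(2 5)(3 6)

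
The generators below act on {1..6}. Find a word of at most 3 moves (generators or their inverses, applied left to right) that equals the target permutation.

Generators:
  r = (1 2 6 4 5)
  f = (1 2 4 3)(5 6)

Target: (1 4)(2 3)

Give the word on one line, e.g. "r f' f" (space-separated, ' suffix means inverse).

  after f': (1 3 4 2)(5 6)
  after f': (1 4)(2 3)

f' f'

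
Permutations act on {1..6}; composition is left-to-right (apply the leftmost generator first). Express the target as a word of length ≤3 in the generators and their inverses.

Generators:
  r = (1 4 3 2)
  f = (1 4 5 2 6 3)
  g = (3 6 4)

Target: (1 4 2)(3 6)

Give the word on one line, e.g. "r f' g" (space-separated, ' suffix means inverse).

g r

  after g: (3 6 4)
  after r: (1 4 2)(3 6)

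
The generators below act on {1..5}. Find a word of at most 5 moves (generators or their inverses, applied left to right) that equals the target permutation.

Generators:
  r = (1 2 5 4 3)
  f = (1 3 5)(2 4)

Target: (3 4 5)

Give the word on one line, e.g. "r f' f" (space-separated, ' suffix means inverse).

r f' r' f

  after r: (1 2 5 4 3)
  after f': (1 4)(2 3 5)
  after r': (1 5)(2 4 3)
  after f: (3 4 5)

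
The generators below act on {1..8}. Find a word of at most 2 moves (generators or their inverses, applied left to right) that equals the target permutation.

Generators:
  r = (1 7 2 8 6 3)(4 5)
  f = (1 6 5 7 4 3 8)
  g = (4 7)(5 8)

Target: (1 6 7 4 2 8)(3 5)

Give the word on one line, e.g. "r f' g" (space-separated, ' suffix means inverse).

f' r

  after f': (1 8 3 4 7 5 6)
  after r: (1 6 7 4 2 8)(3 5)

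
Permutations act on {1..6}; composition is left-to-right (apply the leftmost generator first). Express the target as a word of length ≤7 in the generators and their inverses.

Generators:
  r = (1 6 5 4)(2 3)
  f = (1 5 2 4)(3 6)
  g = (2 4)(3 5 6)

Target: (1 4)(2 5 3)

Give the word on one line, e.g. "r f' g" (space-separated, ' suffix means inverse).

  after g: (2 4)(3 5 6)
  after g: (3 6 5)
  after r': (1 4 5 2 3)
  after f': (1 2 6 3 4)
  after g': (1 4)(2 5 3)

g g r' f' g'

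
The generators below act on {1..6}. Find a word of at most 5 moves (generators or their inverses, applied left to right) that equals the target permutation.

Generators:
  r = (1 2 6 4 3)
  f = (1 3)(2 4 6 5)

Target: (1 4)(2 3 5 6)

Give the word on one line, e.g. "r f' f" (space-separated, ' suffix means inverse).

  after f: (1 3)(2 4 6 5)
  after r': (1 4 2 6 5)
  after r': (1 6 5 3 4)
  after r': (1 2)(3 6 5 4)
  after f: (1 4)(2 3 5 6)

f r' r' r' f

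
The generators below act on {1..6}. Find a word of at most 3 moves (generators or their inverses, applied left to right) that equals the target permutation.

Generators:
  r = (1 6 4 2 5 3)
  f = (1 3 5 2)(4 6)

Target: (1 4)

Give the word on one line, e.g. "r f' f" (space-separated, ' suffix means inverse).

f' r'

  after f': (1 2 5 3)(4 6)
  after r': (1 4)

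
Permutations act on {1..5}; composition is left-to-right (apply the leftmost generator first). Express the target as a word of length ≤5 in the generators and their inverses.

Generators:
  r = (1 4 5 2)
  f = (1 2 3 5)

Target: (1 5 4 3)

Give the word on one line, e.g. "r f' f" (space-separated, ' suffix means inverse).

r' f' r f r

  after r': (1 2 5 4)
  after f': (2 3)(4 5)
  after r: (1 4 2 3)
  after f: (1 4 3 2 5)
  after r: (1 5 4 3)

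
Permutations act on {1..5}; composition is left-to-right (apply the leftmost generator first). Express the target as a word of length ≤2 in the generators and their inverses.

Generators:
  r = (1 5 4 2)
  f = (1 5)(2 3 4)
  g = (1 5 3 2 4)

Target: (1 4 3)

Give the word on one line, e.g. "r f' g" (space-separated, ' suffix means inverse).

  after f': (1 5)(2 4 3)
  after r: (1 4 3)

f' r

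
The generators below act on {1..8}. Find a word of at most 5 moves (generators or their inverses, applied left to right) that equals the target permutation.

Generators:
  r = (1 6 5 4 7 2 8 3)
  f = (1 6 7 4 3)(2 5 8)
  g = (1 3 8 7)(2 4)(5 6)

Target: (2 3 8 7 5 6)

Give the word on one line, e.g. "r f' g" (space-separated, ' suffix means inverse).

f' g' r' g'

  after f': (1 3 4 7 6)(2 8 5)
  after g': (2 3)(4 8 6 7 5)
  after r': (1 3 7 6 4 2 8)
  after g': (2 3 8 7 5 6)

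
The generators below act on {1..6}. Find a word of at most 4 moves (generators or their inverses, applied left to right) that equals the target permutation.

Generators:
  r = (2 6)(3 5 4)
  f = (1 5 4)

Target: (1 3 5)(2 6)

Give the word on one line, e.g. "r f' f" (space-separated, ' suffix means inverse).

r' r' f r'

  after r': (2 6)(3 4 5)
  after r': (3 5 4)
  after f: (1 5)(3 4)
  after r': (1 3 5)(2 6)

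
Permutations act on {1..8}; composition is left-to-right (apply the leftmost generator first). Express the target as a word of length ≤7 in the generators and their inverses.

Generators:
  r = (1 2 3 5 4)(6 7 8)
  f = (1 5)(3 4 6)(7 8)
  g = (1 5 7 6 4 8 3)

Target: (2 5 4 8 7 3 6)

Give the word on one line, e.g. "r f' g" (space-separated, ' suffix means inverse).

g f g r r

  after g: (1 5 7 6 4 8 3)
  after f: (3 5 8 4 7)
  after g: (1 5 3 7)(4 6)
  after r: (1 4 7 2 3 8 6)
  after r: (2 5 4 8 7 3 6)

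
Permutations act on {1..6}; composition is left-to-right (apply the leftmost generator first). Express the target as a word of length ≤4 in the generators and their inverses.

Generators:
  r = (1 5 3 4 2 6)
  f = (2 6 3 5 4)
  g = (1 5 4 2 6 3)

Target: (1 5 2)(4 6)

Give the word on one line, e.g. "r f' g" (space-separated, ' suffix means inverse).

f r

  after f: (2 6 3 5 4)
  after r: (1 5 2)(4 6)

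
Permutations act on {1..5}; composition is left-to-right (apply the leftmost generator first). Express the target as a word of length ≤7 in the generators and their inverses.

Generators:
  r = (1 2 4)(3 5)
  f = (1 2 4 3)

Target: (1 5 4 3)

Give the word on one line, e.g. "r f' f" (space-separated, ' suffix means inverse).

f f f r' f'

  after f: (1 2 4 3)
  after f: (1 4)(2 3)
  after f: (1 3 4 2)
  after r': (1 5 3 2 4)
  after f': (1 5 4 3)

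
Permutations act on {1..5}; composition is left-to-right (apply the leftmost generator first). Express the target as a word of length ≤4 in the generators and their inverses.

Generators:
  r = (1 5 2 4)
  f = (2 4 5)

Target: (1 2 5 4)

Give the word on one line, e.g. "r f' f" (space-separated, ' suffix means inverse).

  after r': (1 4 2 5)
  after r': (1 2)(4 5)
  after f': (1 5 2)
  after r: (1 2 5 4)

r' r' f' r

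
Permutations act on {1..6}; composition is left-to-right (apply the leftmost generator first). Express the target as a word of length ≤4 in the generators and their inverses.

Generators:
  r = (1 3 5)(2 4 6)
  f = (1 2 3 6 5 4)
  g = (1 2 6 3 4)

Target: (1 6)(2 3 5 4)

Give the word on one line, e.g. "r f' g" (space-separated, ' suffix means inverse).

r g'

  after r: (1 3 5)(2 4 6)
  after g': (1 6)(2 3 5 4)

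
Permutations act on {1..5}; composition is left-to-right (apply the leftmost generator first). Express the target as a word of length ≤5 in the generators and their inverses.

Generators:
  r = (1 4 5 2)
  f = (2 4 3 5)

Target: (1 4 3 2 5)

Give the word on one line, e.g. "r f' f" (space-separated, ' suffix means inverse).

r' r' f f

  after r': (1 2 5 4)
  after r': (1 5)(2 4)
  after f: (1 2 3 5)
  after f: (1 4 3 2 5)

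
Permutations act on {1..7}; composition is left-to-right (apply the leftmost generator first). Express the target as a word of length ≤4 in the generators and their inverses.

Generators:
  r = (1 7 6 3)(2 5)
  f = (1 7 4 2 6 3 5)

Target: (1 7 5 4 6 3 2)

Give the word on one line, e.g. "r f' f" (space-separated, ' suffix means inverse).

  after r: (1 7 6 3)(2 5)
  after f': (2 3 5 4 7)
  after r: (1 7 5 4 6 3 2)

r f' r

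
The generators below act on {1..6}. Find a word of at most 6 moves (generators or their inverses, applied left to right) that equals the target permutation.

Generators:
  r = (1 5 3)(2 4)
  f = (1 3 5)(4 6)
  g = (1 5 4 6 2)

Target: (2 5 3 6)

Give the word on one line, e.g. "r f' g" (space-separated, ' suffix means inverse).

r g' r' f'

  after r: (1 5 3)(2 4)
  after g': (2 5 3)(4 6)
  after r': (1 3 4 6 2)
  after f': (2 5 3 6)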